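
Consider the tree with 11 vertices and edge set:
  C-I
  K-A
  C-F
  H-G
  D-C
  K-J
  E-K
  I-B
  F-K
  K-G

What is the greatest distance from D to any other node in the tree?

The node farthest from D is H, via D-C-F-K-G-H — 5 edges.

5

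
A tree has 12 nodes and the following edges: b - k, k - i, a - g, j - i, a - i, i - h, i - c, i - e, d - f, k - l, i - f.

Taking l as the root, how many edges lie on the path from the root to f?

3

Path from l to f: l – k – i – f, which has 3 edges.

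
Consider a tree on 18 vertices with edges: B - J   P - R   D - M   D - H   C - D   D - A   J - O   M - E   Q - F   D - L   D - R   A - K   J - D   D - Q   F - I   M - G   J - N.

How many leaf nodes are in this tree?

Exactly 11 nodes have a single neighbour: B, C, E, G, H, I, K, L, N, O, P.

11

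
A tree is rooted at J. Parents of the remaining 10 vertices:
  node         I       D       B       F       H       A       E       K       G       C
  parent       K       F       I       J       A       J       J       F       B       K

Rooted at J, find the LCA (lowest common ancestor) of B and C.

K

Ancestors of B (toward the root): B, I, K, F, J.
Ancestors of C: C, K, F, J.
The deepest node appearing in both lists is K.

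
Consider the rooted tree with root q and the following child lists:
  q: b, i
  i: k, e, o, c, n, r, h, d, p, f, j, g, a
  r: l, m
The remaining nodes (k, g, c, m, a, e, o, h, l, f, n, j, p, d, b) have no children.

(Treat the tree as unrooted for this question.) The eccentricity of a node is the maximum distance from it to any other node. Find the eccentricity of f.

3

A farthest node from f is l (m, b also at distance 3).
The path f–i–r–l has 3 edges.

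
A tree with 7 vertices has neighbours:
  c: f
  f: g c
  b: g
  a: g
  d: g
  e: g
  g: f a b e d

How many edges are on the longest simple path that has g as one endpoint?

2

The node farthest from g is c, via g-f-c — 2 edges.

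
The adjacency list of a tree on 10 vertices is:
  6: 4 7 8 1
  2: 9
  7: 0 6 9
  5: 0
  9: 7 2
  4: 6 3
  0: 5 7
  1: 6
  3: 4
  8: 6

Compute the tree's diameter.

5

A longest path is 3 - 4 - 6 - 7 - 0 - 5, with 5 edges.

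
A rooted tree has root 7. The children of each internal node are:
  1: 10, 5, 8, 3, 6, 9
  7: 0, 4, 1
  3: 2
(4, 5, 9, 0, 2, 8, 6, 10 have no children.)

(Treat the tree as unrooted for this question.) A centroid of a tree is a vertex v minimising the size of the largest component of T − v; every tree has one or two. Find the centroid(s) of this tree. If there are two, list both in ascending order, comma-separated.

1

Removing 1 splits the tree into components of sizes 3, 2, 1, 1, 1, 1, 1; the largest is 3 ≤ ⌊11/2⌋ = 5.
Every other node leaves some component of size > 5, so the centroid is unique.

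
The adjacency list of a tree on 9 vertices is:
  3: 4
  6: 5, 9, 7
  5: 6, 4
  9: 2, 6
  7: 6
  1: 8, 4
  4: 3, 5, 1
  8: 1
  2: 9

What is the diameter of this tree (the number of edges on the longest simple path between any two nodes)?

6

BFS from 8 reaches 2 last, at distance 6; BFS from 2 confirms no node is farther.
Path: 8–1–4–5–6–9–2.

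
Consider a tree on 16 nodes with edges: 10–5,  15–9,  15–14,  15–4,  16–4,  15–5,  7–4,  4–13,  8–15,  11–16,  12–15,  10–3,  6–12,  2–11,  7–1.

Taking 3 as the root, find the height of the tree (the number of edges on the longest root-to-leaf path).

7

2 sits deepest: 3 → 10 → 5 → 15 → 4 → 16 → 11 → 2 — 7 edges from the root.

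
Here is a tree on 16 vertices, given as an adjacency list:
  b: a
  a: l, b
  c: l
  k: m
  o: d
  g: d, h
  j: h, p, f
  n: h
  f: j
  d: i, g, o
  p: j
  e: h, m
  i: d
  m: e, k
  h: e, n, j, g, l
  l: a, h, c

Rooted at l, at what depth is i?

4

Path from l to i: l–h–g–d–i, which has 4 edges.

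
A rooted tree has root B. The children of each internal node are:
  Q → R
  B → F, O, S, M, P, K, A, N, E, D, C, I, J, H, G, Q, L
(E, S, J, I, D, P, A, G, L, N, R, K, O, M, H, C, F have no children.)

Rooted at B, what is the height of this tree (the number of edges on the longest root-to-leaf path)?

2

The longest root-to-leaf path is B-Q-R (2 edges).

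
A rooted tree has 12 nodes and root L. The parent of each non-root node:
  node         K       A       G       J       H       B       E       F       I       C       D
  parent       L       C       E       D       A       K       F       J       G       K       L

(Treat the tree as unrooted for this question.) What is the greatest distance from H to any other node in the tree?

A farthest node from H is I.
The path H-A-C-K-L-D-J-F-E-G-I has 10 edges.

10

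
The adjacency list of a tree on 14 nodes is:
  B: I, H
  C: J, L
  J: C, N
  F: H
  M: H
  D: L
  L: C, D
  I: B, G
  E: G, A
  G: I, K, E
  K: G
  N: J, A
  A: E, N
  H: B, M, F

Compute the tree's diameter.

Starting from D, a farthest node is M at distance 11.
One longest path: D – L – C – J – N – A – E – G – I – B – H – M.
So the diameter is 11.

11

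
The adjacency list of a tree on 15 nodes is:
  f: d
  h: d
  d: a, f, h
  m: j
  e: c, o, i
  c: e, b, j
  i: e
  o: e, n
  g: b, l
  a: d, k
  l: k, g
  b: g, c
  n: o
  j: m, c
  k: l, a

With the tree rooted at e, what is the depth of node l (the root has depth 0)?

4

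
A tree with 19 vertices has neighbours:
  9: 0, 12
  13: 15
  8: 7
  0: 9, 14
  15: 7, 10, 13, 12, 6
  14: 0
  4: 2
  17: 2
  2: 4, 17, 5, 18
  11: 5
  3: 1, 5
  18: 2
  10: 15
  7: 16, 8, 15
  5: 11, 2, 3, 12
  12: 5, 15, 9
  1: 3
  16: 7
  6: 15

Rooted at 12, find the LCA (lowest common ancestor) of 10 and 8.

Ancestors of 10 (toward the root): 10, 15, 12.
Ancestors of 8: 8, 7, 15, 12.
The deepest node appearing in both lists is 15.

15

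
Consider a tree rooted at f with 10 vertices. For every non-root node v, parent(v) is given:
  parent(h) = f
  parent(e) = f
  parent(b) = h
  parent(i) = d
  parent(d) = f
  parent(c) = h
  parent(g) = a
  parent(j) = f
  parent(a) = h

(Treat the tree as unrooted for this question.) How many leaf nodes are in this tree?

6

Exactly 6 nodes have a single neighbour: b, c, e, g, i, j.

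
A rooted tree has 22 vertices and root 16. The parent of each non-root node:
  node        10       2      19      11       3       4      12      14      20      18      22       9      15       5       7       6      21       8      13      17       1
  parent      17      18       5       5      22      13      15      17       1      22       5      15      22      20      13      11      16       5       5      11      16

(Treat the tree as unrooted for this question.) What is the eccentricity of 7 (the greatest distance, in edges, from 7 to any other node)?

A farthest node from 7 is 21.
The path 7-13-5-20-1-16-21 has 6 edges.

6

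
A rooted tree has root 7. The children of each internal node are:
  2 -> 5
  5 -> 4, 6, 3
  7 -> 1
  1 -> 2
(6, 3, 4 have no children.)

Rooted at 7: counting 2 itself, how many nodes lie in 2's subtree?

The subtree rooted at 2 contains: 2, 5, 3, 4, 6 — 5 nodes.

5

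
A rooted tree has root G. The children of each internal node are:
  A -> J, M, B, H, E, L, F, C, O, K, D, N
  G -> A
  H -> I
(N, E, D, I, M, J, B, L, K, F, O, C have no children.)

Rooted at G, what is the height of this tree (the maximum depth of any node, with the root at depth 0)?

The longest root-to-leaf path is G–A–H–I (3 edges).

3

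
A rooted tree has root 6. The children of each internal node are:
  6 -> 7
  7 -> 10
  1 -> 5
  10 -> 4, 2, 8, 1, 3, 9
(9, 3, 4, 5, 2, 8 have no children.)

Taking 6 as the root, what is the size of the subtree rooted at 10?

8

The subtree rooted at 10 contains: 10, 1, 8, 4, 2, 9, 3, 5 — 8 nodes.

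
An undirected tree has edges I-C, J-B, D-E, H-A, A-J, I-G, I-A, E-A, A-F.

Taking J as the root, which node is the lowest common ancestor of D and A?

Ancestors of D (toward the root): D, E, A, J.
Ancestors of A: A, J.
The deepest node appearing in both lists is A.

A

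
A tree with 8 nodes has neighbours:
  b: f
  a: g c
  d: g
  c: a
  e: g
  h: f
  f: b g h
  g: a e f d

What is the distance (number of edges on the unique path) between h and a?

h – f – g – a: 3 edges.

3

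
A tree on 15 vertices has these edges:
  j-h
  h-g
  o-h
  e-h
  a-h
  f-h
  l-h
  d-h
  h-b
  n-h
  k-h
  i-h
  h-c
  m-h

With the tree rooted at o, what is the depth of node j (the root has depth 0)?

2

Path from o to j: o–h–j, which has 2 edges.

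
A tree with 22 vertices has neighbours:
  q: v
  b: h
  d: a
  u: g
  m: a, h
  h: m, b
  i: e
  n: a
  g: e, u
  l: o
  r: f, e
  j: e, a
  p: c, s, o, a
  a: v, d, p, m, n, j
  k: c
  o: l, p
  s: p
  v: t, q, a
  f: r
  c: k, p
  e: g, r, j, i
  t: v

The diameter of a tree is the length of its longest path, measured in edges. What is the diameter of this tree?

7

A longest path is k – c – p – a – j – e – r – f, with 7 edges.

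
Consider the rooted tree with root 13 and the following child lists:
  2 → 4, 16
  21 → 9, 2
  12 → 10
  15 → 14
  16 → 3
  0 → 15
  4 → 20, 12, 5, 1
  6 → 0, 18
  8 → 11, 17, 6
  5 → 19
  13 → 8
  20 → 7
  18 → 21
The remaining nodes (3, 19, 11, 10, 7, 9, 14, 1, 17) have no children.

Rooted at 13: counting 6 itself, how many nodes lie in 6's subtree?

Descendants of 6 (including itself): 6, 18, 0, 21, 15, 2, 9, 14, 4, 16, 5, 12, 1, 20, 3, 19, 10, 7. That's 18.

18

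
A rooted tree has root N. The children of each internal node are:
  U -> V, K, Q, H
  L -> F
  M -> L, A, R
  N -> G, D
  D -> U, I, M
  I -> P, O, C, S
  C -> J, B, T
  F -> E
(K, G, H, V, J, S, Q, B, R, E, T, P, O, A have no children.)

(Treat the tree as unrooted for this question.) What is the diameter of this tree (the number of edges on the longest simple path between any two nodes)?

Starting from E, a farthest node is T at distance 7.
One longest path: E - F - L - M - D - I - C - T.
So the diameter is 7.

7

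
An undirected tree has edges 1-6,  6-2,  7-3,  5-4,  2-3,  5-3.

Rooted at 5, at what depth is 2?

5–3–2 — 2 edges.

2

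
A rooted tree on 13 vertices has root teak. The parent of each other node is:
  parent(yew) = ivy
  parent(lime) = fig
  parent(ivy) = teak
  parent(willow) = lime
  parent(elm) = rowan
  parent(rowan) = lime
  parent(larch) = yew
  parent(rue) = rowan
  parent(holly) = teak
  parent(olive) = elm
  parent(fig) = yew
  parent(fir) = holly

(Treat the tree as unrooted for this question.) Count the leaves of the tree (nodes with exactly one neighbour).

5

Degree-1 nodes: fir, larch, olive, rue, willow — 5 of them.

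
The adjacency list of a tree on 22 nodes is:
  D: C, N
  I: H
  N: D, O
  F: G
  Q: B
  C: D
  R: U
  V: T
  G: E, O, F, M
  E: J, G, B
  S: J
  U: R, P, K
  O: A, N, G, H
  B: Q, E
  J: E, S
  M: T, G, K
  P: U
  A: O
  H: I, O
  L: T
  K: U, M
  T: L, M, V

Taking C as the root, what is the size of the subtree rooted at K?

4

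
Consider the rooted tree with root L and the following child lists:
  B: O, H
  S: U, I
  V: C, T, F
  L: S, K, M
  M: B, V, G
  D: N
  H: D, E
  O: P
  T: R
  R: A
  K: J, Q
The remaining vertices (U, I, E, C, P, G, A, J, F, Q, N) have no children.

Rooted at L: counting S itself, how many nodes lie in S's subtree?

3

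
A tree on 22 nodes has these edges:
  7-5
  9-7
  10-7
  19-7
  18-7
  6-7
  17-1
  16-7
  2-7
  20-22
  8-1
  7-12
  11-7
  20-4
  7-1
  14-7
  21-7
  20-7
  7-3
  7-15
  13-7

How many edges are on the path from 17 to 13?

3

17 - 1 - 7 - 13: 3 edges.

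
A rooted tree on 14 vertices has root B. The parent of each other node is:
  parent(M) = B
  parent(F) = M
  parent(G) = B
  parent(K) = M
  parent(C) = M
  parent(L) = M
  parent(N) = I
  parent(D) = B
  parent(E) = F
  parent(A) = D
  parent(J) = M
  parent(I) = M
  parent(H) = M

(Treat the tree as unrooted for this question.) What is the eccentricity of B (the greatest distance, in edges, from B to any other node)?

3

A farthest node from B is E (N also at distance 3).
The path B–M–F–E has 3 edges.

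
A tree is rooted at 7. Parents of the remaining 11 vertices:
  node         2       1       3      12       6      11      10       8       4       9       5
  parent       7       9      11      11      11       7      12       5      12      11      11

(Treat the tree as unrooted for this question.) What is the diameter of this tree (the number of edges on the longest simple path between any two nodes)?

4

A longest path is 2–7–11–12–4, with 4 edges.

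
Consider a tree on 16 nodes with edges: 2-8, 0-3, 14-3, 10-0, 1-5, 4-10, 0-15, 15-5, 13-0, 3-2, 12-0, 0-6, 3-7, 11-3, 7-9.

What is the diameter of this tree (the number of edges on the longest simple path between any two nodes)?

6

Starting from 1, a farthest node is 8 at distance 6.
One longest path: 1–5–15–0–3–2–8.
So the diameter is 6.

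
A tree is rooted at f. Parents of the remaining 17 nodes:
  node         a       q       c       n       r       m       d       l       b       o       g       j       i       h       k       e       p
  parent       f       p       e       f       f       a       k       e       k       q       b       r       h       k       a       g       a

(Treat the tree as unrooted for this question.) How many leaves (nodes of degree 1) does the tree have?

8

The leaves are c, d, i, j, l, m, n, o.
That is 8 leaves.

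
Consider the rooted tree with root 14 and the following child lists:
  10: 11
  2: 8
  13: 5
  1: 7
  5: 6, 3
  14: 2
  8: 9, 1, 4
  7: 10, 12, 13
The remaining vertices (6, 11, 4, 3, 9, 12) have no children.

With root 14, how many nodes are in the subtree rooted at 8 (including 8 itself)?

The subtree rooted at 8 contains: 8, 1, 4, 9, 7, 10, 13, 12, 11, 5, 6, 3 — 12 nodes.

12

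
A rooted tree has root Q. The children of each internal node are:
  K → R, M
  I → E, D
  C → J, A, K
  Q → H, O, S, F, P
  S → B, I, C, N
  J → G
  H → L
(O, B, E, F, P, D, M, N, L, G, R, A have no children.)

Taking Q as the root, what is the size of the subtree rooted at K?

Descendants of K (including itself): K, R, M. That's 3.

3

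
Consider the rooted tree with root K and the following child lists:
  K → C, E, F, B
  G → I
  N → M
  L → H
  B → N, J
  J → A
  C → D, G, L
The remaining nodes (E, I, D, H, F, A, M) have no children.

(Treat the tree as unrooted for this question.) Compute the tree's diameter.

BFS from I reaches A last, at distance 6; BFS from A confirms no node is farther.
Path: I - G - C - K - B - J - A.

6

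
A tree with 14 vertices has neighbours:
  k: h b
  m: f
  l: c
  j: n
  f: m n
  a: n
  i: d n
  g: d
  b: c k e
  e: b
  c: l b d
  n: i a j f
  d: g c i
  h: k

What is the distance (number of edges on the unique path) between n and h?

n - i - d - c - b - k - h: 6 edges.

6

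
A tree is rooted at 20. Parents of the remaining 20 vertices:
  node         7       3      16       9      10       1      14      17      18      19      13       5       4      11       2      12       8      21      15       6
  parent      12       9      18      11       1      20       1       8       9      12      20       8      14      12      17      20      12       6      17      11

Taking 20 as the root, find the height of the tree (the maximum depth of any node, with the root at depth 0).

5

The longest root-to-leaf path is 20-12-11-9-18-16 (5 edges).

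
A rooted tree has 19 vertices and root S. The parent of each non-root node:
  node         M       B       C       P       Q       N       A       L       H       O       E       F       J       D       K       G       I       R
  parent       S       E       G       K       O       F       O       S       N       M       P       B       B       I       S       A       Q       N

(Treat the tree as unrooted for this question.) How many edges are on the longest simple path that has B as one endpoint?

A farthest node from B is C (D also at distance 9).
The path B – E – P – K – S – M – O – A – G – C has 9 edges.

9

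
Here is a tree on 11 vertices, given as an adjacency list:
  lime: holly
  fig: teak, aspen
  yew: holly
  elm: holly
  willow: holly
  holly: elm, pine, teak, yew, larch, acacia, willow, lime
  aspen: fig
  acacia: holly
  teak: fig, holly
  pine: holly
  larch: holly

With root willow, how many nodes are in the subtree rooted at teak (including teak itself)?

3

Descendants of teak (including itself): teak, fig, aspen. That's 3.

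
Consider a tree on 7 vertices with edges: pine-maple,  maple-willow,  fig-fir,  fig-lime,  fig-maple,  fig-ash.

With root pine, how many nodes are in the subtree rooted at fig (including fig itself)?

Descendants of fig (including itself): fig, fir, ash, lime. That's 4.

4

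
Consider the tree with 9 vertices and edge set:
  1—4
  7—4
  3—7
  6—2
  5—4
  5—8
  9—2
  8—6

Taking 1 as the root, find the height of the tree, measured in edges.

6

The longest root-to-leaf path is 1-4-5-8-6-2-9 (6 edges).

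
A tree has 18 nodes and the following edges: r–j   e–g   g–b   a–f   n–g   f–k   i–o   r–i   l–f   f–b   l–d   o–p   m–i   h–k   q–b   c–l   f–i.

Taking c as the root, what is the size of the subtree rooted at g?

3

Descendants of g (including itself): g, e, n. That's 3.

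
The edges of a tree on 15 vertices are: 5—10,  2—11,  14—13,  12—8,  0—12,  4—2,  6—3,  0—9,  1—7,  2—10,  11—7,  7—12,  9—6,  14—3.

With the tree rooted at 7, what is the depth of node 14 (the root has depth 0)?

6

Path from 7 to 14: 7–12–0–9–6–3–14, which has 6 edges.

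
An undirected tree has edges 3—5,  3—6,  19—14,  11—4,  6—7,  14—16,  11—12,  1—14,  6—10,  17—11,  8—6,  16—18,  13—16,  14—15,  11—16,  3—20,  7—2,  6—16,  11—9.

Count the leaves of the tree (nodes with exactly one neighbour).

Exactly 14 nodes have a single neighbour: 1, 2, 4, 5, 8, 9, 10, 12, 13, 15, 17, 18, 19, 20.

14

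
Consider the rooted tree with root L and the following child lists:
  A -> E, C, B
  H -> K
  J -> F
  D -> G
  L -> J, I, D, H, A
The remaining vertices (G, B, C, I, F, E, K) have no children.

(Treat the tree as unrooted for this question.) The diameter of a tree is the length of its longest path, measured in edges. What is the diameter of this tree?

Starting from K, a farthest node is E at distance 4.
One longest path: K-H-L-A-E.
So the diameter is 4.

4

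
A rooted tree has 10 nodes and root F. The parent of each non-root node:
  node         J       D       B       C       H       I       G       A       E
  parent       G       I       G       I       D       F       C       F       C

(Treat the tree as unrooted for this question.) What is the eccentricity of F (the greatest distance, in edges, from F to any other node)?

4

Distances from F peak at 4, attained at B (J also at distance 4).
F-I-C-G-B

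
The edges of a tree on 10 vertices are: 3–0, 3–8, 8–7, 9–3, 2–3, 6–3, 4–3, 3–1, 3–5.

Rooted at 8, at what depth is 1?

Path from 8 to 1: 8 → 3 → 1, which has 2 edges.

2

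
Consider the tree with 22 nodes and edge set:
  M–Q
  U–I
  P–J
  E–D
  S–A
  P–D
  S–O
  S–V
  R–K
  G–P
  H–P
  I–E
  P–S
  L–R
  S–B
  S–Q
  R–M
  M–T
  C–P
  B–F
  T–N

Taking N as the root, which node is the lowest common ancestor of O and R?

M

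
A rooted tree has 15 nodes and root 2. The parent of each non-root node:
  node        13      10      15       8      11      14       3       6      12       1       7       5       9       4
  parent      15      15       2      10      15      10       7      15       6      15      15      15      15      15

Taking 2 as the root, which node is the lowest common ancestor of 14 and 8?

Ancestors of 14 (toward the root): 14, 10, 15, 2.
Ancestors of 8: 8, 10, 15, 2.
The deepest node appearing in both lists is 10.

10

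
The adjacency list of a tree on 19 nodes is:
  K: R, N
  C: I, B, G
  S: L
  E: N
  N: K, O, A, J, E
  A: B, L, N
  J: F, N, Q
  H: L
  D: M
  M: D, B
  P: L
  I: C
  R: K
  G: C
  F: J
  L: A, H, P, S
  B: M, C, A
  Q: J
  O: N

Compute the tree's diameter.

6

Starting from I, a farthest node is F at distance 6.
One longest path: I–C–B–A–N–J–F.
So the diameter is 6.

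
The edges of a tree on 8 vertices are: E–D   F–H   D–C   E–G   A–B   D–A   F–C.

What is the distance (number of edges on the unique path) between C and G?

3

C – D – E – G: 3 edges.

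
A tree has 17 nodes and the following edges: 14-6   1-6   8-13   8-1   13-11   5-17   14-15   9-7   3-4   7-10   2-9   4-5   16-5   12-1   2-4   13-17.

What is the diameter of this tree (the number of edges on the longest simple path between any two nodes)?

A longest path is 10-7-9-2-4-5-17-13-8-1-6-14-15, with 12 edges.

12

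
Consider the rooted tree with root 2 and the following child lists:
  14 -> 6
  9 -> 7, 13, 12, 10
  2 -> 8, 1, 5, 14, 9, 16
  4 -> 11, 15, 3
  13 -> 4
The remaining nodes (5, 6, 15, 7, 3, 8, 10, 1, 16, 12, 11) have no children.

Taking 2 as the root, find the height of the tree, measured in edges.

4

15 sits deepest: 2–9–13–4–15 — 4 edges from the root.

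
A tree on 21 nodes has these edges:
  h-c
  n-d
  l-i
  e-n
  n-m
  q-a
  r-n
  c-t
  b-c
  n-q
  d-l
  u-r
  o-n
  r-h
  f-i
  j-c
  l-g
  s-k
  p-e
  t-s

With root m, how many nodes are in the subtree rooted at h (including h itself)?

The subtree rooted at h contains: h, c, t, j, b, s, k — 7 nodes.

7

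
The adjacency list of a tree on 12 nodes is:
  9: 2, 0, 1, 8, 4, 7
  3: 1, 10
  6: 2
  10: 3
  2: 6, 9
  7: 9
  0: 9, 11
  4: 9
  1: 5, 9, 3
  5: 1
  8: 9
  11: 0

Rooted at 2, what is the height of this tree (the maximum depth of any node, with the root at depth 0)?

A deepest node is 10, reached by 2-9-1-3-10.
That path has 4 edges, so the height is 4.

4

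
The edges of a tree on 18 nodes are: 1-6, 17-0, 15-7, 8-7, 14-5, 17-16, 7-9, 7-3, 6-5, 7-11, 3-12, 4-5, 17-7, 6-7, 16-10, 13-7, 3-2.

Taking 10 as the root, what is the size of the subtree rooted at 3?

3's subtree: {3, 2, 12}, size 3.

3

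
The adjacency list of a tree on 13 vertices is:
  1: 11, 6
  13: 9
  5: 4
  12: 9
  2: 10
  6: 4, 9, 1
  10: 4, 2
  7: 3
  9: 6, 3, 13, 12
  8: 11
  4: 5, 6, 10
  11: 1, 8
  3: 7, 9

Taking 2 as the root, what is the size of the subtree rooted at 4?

11

The subtree rooted at 4 contains: 4, 6, 5, 9, 1, 12, 13, 3, 11, 7, 8 — 11 nodes.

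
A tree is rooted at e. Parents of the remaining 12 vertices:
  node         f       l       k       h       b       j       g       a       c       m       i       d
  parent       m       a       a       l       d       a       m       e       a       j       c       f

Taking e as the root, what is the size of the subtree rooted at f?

f's subtree: {f, d, b}, size 3.

3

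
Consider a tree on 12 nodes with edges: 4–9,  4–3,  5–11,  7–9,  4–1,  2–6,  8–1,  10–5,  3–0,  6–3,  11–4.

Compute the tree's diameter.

6

BFS from 2 reaches 10 last, at distance 6; BFS from 10 confirms no node is farther.
Path: 2-6-3-4-11-5-10.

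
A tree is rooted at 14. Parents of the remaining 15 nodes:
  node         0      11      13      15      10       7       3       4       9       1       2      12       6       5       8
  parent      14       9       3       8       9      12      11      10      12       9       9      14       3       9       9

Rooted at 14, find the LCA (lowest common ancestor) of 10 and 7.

12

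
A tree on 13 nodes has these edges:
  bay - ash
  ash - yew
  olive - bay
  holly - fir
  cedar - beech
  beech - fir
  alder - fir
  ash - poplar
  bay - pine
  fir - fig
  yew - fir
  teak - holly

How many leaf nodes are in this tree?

7

Exactly 7 nodes have a single neighbour: alder, cedar, fig, olive, pine, poplar, teak.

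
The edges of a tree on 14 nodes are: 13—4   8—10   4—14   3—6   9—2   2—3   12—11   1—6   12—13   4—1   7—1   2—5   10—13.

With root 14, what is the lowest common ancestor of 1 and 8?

4

Path 1→root: 1 4 14; path 8→root: 8 10 13 4 14.
First common node: 4.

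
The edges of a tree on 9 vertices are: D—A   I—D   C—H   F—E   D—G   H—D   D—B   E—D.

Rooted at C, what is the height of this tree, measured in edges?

F sits deepest: C – H – D – E – F — 4 edges from the root.

4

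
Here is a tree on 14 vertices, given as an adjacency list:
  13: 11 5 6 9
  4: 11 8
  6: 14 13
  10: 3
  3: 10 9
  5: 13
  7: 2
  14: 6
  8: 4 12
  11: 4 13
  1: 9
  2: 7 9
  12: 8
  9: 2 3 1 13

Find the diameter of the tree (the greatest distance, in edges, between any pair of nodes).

7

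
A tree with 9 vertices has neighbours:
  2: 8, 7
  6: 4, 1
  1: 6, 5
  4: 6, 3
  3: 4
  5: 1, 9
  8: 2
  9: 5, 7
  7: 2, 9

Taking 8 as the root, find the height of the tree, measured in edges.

8

3 sits deepest: 8-2-7-9-5-1-6-4-3 — 8 edges from the root.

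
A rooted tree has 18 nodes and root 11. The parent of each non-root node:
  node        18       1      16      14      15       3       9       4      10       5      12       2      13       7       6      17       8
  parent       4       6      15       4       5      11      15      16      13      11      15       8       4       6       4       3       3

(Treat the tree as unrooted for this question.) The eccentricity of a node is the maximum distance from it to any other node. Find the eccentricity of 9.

A farthest node from 9 is 2.
The path 9 – 15 – 5 – 11 – 3 – 8 – 2 has 6 edges.

6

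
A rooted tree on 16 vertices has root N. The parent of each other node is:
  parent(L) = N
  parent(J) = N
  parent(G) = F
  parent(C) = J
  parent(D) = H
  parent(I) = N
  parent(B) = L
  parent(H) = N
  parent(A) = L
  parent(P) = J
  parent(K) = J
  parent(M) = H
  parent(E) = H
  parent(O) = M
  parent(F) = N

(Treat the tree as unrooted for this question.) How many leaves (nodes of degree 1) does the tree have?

10

The leaves are A, B, C, D, E, G, I, K, O, P.
That is 10 leaves.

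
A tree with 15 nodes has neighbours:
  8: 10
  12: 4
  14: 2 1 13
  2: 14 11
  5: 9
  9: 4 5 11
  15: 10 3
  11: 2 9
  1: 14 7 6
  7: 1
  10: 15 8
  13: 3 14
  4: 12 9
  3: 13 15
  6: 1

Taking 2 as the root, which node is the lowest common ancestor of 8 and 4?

2

Ancestors of 8 (toward the root): 8, 10, 15, 3, 13, 14, 2.
Ancestors of 4: 4, 9, 11, 2.
The deepest node appearing in both lists is 2.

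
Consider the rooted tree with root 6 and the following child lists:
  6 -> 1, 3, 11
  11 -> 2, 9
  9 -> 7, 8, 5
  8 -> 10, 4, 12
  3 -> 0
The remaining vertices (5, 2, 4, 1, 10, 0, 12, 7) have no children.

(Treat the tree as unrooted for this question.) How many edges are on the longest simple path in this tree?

BFS from 12 reaches 0 last, at distance 6; BFS from 0 confirms no node is farther.
Path: 12–8–9–11–6–3–0.

6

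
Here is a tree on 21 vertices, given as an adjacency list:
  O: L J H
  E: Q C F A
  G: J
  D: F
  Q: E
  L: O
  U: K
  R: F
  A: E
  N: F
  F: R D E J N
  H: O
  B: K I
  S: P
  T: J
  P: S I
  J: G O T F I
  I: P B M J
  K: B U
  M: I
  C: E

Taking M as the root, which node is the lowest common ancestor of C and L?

C's ancestor chain is C, E, F, J, I, M and L's is L, O, J, I, M; they first meet at J.

J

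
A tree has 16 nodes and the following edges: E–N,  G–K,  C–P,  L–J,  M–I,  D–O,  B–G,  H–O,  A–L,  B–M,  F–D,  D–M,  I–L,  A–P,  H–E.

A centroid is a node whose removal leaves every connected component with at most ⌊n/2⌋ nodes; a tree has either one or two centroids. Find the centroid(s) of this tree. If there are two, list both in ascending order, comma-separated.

Removing M splits the tree into components of sizes 6, 6, 3; the largest is 6 ≤ ⌊16/2⌋ = 8.
Every other node leaves some component of size > 8, so the centroid is unique.

M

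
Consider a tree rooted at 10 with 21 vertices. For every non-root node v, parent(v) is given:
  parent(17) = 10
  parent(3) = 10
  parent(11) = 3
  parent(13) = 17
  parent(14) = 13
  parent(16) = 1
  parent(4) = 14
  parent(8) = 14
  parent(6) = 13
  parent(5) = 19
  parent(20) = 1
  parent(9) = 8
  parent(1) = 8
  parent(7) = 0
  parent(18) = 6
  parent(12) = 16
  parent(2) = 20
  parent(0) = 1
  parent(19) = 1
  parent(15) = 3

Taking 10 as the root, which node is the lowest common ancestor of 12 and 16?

Path 12→root: 12 16 1 8 14 13 17 10; path 16→root: 16 1 8 14 13 17 10.
First common node: 16.

16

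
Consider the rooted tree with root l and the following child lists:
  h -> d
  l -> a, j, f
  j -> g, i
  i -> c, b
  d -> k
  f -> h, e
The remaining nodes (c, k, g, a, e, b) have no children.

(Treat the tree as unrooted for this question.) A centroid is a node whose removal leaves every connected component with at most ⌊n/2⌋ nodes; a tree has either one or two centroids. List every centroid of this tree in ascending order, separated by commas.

l

If l is removed the pieces have sizes 5, 5, 1, all ≤ ⌊12/2⌋ = 6.
Every other node leaves some component of size > 6, so the centroid is unique.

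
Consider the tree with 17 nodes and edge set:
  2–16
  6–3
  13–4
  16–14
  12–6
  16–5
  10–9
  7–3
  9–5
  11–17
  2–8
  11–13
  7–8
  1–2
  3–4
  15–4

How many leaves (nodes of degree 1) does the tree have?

6

Exactly 6 nodes have a single neighbour: 1, 10, 12, 14, 15, 17.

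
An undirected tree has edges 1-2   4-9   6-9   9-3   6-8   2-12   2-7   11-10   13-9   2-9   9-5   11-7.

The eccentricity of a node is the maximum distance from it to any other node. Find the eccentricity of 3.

5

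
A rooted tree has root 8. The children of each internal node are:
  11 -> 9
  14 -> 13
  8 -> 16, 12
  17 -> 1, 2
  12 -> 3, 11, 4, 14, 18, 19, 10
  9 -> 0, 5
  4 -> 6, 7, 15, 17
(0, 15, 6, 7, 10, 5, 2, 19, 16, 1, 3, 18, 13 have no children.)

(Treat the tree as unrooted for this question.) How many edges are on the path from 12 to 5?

3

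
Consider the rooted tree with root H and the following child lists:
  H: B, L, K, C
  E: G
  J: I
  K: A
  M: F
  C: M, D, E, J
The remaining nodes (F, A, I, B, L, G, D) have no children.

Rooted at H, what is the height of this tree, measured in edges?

3

F sits deepest: H → C → M → F — 3 edges from the root.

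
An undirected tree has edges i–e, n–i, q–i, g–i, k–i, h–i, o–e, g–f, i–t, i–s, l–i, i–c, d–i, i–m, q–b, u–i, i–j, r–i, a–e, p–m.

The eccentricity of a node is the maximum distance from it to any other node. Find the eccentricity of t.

3

The node farthest from t is f (p, a, o, b also at distance 3), via t – i – g – f — 3 edges.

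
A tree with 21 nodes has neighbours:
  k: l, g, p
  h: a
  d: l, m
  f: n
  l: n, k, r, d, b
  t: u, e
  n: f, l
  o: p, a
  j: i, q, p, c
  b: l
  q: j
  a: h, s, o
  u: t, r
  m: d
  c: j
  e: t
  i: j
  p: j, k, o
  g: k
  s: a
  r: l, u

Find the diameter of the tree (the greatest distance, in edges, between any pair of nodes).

9

A longest path is e-t-u-r-l-k-p-o-a-h, with 9 edges.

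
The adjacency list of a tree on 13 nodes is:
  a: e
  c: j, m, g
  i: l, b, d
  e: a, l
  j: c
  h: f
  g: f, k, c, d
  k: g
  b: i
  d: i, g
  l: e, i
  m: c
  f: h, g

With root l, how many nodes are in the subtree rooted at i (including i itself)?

The subtree rooted at i contains: i, d, b, g, k, f, c, h, m, j — 10 nodes.

10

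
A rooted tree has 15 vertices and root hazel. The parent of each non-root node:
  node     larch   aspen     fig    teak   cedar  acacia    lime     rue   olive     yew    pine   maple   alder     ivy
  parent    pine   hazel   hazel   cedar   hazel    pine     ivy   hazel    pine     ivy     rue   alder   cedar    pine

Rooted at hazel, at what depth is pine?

Path from hazel to pine: hazel → rue → pine, which has 2 edges.

2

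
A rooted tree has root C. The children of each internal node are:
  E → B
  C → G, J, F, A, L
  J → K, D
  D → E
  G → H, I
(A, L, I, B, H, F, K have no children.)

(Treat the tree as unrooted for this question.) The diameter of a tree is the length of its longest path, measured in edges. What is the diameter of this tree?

Starting from B, a farthest node is H at distance 6.
One longest path: B–E–D–J–C–G–H.
So the diameter is 6.

6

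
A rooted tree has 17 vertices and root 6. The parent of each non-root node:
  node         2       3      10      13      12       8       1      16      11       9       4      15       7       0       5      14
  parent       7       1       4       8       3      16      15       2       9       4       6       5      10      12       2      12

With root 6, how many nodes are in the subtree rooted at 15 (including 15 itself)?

6

The subtree rooted at 15 contains: 15, 1, 3, 12, 14, 0 — 6 nodes.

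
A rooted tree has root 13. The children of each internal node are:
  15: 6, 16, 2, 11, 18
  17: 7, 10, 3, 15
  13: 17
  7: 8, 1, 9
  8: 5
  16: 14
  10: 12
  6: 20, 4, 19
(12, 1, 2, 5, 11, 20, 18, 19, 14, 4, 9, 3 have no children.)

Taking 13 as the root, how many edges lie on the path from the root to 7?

13 – 17 – 7 — 2 edges.

2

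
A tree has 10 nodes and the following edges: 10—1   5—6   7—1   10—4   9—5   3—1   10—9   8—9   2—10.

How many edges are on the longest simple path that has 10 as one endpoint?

The node farthest from 10 is 6, via 10 – 9 – 5 – 6 — 3 edges.

3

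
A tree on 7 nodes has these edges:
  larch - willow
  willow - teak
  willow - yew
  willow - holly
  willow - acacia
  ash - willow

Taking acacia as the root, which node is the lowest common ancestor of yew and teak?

willow

Path yew→root: yew willow acacia; path teak→root: teak willow acacia.
First common node: willow.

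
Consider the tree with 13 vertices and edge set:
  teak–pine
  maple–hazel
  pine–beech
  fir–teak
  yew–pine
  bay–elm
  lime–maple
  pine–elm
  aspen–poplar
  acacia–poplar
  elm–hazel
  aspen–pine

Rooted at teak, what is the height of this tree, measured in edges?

5

The longest root-to-leaf path is teak–pine–elm–hazel–maple–lime (5 edges).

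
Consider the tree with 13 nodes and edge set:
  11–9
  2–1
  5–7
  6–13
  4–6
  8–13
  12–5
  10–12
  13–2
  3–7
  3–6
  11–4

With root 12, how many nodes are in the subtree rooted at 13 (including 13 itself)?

4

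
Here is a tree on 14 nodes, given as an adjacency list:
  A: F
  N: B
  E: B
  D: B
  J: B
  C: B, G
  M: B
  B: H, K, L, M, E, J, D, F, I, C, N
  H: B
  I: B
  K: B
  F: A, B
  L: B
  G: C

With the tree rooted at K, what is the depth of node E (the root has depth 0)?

2

Climbing from E to the root: E–B–K. That's 2 steps.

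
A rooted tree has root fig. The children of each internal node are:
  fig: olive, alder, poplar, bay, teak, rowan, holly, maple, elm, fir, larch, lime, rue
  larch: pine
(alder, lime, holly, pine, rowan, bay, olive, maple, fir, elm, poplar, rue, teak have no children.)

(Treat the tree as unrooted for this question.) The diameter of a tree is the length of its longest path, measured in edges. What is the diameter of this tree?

BFS from pine reaches bay last, at distance 3; BFS from bay confirms no node is farther.
Path: pine-larch-fig-bay.

3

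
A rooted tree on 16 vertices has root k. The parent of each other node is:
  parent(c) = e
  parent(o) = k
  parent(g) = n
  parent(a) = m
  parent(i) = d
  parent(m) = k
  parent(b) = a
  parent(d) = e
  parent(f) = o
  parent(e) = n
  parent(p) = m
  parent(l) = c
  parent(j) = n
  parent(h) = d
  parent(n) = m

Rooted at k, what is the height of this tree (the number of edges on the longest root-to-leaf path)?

The longest root-to-leaf path is k–m–n–e–d–h (5 edges).

5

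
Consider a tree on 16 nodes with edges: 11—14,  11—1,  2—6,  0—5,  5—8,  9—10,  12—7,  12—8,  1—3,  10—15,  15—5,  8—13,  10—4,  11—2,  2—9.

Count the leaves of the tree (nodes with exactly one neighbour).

7

The leaves are 0, 3, 4, 6, 7, 13, 14.
That is 7 leaves.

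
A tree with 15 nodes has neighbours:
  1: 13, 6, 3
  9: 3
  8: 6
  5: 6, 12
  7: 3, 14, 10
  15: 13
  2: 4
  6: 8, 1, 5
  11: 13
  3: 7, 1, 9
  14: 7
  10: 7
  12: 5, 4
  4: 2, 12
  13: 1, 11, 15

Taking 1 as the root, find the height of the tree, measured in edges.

A deepest node is 2, reached by 1 – 6 – 5 – 12 – 4 – 2.
That path has 5 edges, so the height is 5.

5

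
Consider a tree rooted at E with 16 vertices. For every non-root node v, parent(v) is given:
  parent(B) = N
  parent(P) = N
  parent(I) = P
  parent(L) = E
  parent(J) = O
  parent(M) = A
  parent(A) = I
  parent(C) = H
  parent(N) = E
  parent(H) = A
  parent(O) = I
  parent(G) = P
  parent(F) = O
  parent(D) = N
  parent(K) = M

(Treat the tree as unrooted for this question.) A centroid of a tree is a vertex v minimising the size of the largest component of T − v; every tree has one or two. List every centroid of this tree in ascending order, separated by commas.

I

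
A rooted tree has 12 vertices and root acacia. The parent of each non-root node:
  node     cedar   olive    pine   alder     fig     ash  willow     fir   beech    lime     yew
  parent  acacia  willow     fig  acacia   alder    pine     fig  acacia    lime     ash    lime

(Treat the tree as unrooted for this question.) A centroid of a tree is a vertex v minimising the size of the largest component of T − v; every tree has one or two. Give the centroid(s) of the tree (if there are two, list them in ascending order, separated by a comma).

If fig is removed the pieces have sizes 5, 4, 2, all ≤ ⌊12/2⌋ = 6.
No neighbour of fig does as well, so fig is the unique centroid.

fig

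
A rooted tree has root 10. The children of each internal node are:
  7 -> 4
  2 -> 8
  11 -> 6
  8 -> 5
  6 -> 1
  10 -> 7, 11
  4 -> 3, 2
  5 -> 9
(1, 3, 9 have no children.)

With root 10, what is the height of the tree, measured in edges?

The longest root-to-leaf path is 10 → 7 → 4 → 2 → 8 → 5 → 9 (6 edges).

6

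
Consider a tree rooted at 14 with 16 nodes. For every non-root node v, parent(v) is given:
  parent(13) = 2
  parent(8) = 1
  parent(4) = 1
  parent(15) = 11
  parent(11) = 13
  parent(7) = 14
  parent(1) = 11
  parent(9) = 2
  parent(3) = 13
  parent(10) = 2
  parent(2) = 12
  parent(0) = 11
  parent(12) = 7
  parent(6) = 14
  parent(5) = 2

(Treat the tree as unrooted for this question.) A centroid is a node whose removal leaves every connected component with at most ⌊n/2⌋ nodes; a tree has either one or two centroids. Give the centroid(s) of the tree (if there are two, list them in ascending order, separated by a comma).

2, 13

Removing 2 splits the tree into components of sizes 8, 4, 1, 1, 1; the largest is 8 ≤ ⌊16/2⌋ = 8.
13 is adjacent to 2 and is also a centroid (the largest component after removing it is likewise 8).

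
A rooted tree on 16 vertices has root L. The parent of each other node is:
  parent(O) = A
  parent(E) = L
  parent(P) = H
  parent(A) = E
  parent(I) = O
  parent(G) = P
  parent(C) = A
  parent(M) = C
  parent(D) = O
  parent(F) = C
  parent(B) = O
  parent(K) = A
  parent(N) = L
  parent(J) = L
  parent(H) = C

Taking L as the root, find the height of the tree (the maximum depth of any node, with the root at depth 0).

6

A deepest node is G, reached by L-E-A-C-H-P-G.
That path has 6 edges, so the height is 6.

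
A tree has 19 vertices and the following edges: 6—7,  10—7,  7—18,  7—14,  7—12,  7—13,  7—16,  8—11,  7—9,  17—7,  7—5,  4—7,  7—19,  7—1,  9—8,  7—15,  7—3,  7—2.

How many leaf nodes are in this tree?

16

Exactly 16 nodes have a single neighbour: 1, 2, 3, 4, 5, 6, 10, 11, 12, 13, 14, 15, 16, 17, 18, 19.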